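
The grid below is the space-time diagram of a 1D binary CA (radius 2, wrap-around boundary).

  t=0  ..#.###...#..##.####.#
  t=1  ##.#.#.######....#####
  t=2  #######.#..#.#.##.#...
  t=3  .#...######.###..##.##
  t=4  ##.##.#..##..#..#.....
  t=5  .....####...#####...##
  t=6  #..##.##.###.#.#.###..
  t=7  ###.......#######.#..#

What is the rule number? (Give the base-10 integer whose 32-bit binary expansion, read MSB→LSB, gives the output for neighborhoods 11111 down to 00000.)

  #####|.  b31=0 t=1,i=9
  ####.|#  b30=1 t=0,i=18
  ###.#|#  b29=1 t=0,i=19
  ###..|.  b28=0 t=0,i=6
  ##.##|.  b27=0 t=0,i=15
  ##.#.|#  b26=1 t=0,i=20
  ##..#|.  b25=0 t=3,i=15
  ##...|#  b24=1 t=0,i=7
  #.###|.  b23=0 t=0,i=4
  #.##.|.  b22=0 t=2,i=15
  #.#.#|#  b21=1 t=1,i=3
  #.#..|#  b20=1 t=0,i=21
  #..##|#  b19=1 t=0,i=12
  #..#.|#  b18=1 t=0,i=1
  #...#|#  b17=1 t=0,i=8
  #....|.  b16=0 t=1,i=14
  .####|#  b15=1 t=0,i=17
  .###.|#  b14=1 t=0,i=5
  .##.#|.  b13=0 t=0,i=14
  .##..|.  b12=0 t=4,i=10
  .#.##|#  b11=1 t=0,i=3
  .#.#.|#  b10=1 t=1,i=4
  .#..#|#  b9=1 t=0,i=0
  .#...|.  b8=0 t=2,i=19
  ..###|.  b7=0 t=1,i=17
  ..##.|.  b6=0 t=0,i=13
  ..#.#|.  b5=0 t=0,i=2
  ..#..|#  b4=1 t=0,i=10
  ...##|#  b3=1 t=1,i=16
  ...#.|#  b2=1 t=0,i=9
  ....#|#  b1=1 t=1,i=15
  .....|.  b0=0 t=4,i=19
  bits 01100101001111101100111000011110 = 1698614814

1698614814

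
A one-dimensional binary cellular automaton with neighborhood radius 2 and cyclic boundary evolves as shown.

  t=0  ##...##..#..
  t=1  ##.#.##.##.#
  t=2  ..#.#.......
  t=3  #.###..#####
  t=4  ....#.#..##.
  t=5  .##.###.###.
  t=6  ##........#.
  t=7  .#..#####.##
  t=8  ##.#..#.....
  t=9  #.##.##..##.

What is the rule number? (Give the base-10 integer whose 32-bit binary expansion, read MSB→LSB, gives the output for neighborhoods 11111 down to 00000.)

2485001331

  nb #####: next=#  (t=3,i=9, bit31=1)
  nb ####.: next=.  (t=3,i=11, bit30=0)
  nb ###.#: next=.  (t=1,i=1, bit29=0)
  nb ###..: next=#  (t=3,i=4, bit28=1)
  nb ##.##: next=.  (t=1,i=7, bit27=0)
  nb ##.#.: next=#  (t=1,i=2, bit26=1)
  nb ##..#: next=.  (t=0,i=7, bit25=0)
  nb ##...: next=.  (t=0,i=2, bit24=0)
  nb #.###: next=.  (t=1,i=11, bit23=0)
  nb #.##.: next=.  (t=1,i=5, bit22=0)
  nb #.#.#: next=.  (t=1,i=3, bit21=0)
  nb #.#..: next=#  (t=2,i=4, bit20=1)
  nb #..##: next=#  (t=0,i=11, bit19=1)
  nb #..#.: next=#  (t=0,i=8, bit18=1)
  nb #...#: next=#  (t=0,i=3, bit17=1)
  nb #....: next=.  (t=2,i=6, bit16=0)
  nb .####: next=.  (t=3,i=8, bit15=0)
  nb .###.: next=.  (t=1,i=0, bit14=0)
  nb .##.#: next=.  (t=1,i=6, bit13=0)
  nb .##..: next=#  (t=0,i=1, bit12=1)
  nb .#.##: next=#  (t=1,i=4, bit11=1)
  nb .#.#.: next=#  (t=2,i=3, bit10=1)
  nb .#..#: next=.  (t=0,i=10, bit9=0)
  nb .#...: next=.  (t=2,i=5, bit8=0)
  nb ..###: next=.  (t=3,i=7, bit7=0)
  nb ..##.: next=#  (t=0,i=0, bit6=1)
  nb ..#.#: next=#  (t=2,i=2, bit5=1)
  nb ..#..: next=#  (t=0,i=9, bit4=1)
  nb ...##: next=.  (t=0,i=4, bit3=0)
  nb ...#.: next=.  (t=2,i=1, bit2=0)
  nb ....#: next=#  (t=2,i=0, bit1=1)
  nb .....: next=#  (t=2,i=7, bit0=1)
  bits 10010100000111100001110001110011 = 2485001331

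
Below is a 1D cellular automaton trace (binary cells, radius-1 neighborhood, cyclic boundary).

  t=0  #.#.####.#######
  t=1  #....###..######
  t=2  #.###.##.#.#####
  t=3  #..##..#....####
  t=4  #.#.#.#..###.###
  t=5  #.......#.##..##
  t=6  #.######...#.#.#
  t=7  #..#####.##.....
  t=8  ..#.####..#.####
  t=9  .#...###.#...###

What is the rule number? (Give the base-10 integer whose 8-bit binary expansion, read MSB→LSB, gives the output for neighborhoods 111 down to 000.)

  ###|#  b7=1 t=0,i=5
  ##.|#  b6=1 t=0,i=0
  #.#|.  b5=0 t=0,i=1
  #..|.  b4=0 t=1,i=1
  .##|.  b3=0 t=0,i=4
  .#.|.  b2=0 t=0,i=2
  ..#|#  b1=1 t=1,i=4
  ...|#  b0=1 t=1,i=2
  bits 11000011 = 195

195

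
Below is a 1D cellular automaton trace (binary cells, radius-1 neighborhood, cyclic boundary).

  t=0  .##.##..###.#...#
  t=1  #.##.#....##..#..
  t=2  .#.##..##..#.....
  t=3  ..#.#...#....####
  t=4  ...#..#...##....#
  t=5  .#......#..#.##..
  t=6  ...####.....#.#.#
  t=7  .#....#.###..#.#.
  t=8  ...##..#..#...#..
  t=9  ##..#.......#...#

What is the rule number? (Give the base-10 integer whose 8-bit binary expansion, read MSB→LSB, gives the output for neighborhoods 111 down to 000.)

97

  ### -> .   bit 7 = 0  t=0,i=9
  ##. -> #   bit 6 = 1  t=0,i=2
  #.# -> #   bit 5 = 1  t=0,i=0
  #.. -> .   bit 4 = 0  t=0,i=6
  .## -> .   bit 3 = 0  t=0,i=1
  .#. -> .   bit 2 = 0  t=0,i=12
  ..# -> .   bit 1 = 0  t=0,i=7
  ... -> #   bit 0 = 1  t=0,i=14
  bits 01100001 = 97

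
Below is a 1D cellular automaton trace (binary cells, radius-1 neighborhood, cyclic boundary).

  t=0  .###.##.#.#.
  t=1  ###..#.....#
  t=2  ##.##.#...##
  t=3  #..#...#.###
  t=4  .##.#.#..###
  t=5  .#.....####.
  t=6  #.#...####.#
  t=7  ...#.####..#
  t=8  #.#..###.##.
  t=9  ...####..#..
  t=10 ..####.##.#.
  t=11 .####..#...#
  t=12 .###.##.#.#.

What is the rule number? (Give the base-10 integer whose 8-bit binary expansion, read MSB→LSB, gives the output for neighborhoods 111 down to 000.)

154

  ###|#  b7=1 t=0,i=2
  ##.|.  b6=0 t=0,i=3
  #.#|.  b5=0 t=0,i=4
  #..|#  b4=1 t=0,i=11
  .##|#  b3=1 t=0,i=1
  .#.|.  b2=0 t=0,i=8
  ..#|#  b1=1 t=0,i=0
  ...|.  b0=0 t=1,i=7
  bits 10011010 = 154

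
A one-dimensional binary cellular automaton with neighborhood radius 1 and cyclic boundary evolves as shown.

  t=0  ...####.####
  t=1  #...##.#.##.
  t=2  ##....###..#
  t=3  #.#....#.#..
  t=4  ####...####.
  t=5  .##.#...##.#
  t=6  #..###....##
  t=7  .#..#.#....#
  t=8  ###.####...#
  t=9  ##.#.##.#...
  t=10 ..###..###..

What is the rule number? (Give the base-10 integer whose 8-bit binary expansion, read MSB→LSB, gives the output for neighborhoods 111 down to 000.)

  nb ###: next=#  (t=0,i=4, bit7=1)
  nb ##.: next=.  (t=0,i=6, bit6=0)
  nb #.#: next=#  (t=0,i=7, bit5=1)
  nb #..: next=#  (t=0,i=0, bit4=1)
  nb .##: next=.  (t=0,i=3, bit3=0)
  nb .#.: next=#  (t=1,i=0, bit2=1)
  nb ..#: next=.  (t=0,i=2, bit1=0)
  nb ...: next=.  (t=0,i=1, bit0=0)
  bits 10110100 = 180

180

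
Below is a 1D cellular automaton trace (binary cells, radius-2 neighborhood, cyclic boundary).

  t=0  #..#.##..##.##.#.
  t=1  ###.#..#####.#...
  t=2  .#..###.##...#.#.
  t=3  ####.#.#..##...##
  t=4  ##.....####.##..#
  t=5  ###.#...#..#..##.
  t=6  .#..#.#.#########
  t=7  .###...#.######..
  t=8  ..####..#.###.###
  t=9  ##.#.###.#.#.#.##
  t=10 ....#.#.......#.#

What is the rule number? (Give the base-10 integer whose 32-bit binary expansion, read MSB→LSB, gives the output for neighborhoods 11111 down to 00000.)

2602494545

  ##### -> #   bit 31 = 1  t=1,i=9
  ####. -> .   bit 30 = 0  t=1,i=10
  ###.# -> .   bit 29 = 0  t=1,i=2
  ###.. -> #   bit 28 = 1  t=4,i=1
  ##.## -> #   bit 27 = 1  t=0,i=11
  ##.#. -> .   bit 26 = 0  t=0,i=14
  ##..# -> #   bit 25 = 1  t=0,i=7
  ##... -> #   bit 24 = 1  t=2,i=10
  #.### -> .   bit 23 = 0  t=5,i=0
  #.##. -> .   bit 22 = 0  t=0,i=5
  #.#.# -> .   bit 21 = 0  t=0,i=15
  #.#.. -> #   bit 20 = 1  t=0,i=0
  #..## -> #   bit 19 = 1  t=0,i=8
  #..#. -> #   bit 18 = 1  t=0,i=2
  #...# -> #   bit 17 = 1  t=1,i=15
  #.... -> .   bit 16 = 0  t=4,i=3
  .#### -> #   bit 15 = 1  t=1,i=8
  .###. -> #   bit 14 = 1  t=1,i=1
  .##.# -> #   bit 13 = 1  t=0,i=10
  .##.. -> .   bit 12 = 0  t=0,i=6
  .#.## -> #   bit 11 = 1  t=0,i=4
  .#.#. -> .   bit 10 = 0  t=0,i=16
  .#..# -> #   bit 9 = 1  t=0,i=1
  .#... -> .   bit 8 = 0  t=1,i=14
  ..### -> .   bit 7 = 0  t=1,i=0
  ..##. -> #   bit 6 = 1  t=0,i=9
  ..#.# -> .   bit 5 = 0  t=0,i=3
  ..#.. -> #   bit 4 = 1  t=2,i=1
  ...## -> .   bit 3 = 0  t=1,i=16
  ...#. -> .   bit 2 = 0  t=2,i=12
  ....# -> .   bit 1 = 0  t=4,i=5
  ..... -> #   bit 0 = 1  t=4,i=4
  bits 10011011000111101110101001010001 = 2602494545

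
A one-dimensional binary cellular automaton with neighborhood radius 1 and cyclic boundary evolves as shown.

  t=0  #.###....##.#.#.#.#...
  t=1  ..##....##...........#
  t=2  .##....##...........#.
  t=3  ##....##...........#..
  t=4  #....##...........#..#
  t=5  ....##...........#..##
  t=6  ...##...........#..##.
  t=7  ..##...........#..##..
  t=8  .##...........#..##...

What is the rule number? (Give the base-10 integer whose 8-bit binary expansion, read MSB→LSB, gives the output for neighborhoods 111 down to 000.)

138

  ###|#  b7=1 t=0,i=3
  ##.|.  b6=0 t=0,i=4
  #.#|.  b5=0 t=0,i=1
  #..|.  b4=0 t=0,i=5
  .##|#  b3=1 t=0,i=2
  .#.|.  b2=0 t=0,i=0
  ..#|#  b1=1 t=0,i=8
  ...|.  b0=0 t=0,i=6
  bits 10001010 = 138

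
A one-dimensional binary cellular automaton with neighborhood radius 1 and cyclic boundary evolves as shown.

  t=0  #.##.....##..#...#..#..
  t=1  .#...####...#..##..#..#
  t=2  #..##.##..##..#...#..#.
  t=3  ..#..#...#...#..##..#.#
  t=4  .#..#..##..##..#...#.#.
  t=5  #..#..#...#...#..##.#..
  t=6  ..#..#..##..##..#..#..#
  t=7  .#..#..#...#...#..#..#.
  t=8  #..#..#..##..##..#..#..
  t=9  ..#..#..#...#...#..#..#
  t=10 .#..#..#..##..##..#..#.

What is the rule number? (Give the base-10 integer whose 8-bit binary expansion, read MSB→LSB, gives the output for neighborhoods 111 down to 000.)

163

  ###|#  b7=1 t=1,i=6
  ##.|.  b6=0 t=0,i=3
  #.#|#  b5=1 t=0,i=1
  #..|.  b4=0 t=0,i=4
  .##|.  b3=0 t=0,i=2
  .#.|.  b2=0 t=0,i=0
  ..#|#  b1=1 t=0,i=8
  ...|#  b0=1 t=0,i=5
  bits 10100011 = 163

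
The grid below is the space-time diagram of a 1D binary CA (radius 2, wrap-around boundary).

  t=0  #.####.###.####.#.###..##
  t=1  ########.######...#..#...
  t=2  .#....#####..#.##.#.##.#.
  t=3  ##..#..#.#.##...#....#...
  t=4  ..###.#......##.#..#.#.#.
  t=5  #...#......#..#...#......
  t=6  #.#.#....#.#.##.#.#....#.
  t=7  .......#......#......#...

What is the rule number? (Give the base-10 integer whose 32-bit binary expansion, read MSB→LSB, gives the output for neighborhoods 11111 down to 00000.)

1803984914

  nb #####: next=.  (t=1,i=2, bit31=0)
  nb ####.: next=#  (t=0,i=4, bit30=1)
  nb ###.#: next=#  (t=0,i=0, bit29=1)
  nb ###..: next=.  (t=0,i=20, bit28=0)
  nb ##.##: next=#  (t=0,i=1, bit27=1)
  nb ##.#.: next=.  (t=0,i=15, bit26=0)
  nb ##..#: next=#  (t=0,i=21, bit25=1)
  nb ##...: next=#  (t=1,i=15, bit24=1)
  nb #.###: next=#  (t=0,i=2, bit23=1)
  nb #.##.: next=.  (t=2,i=15, bit22=0)
  nb #.#.#: next=.  (t=0,i=16, bit21=0)
  nb #.#..: next=.  (t=2,i=23, bit20=0)
  nb #..##: next=.  (t=0,i=22, bit19=0)
  nb #..#.: next=#  (t=1,i=20, bit18=1)
  nb #...#: next=#  (t=1,i=16, bit17=1)
  nb #....: next=.  (t=2,i=3, bit16=0)
  nb .####: next=#  (t=0,i=3, bit15=1)
  nb .###.: next=.  (t=0,i=8, bit14=0)
  nb .##.#: next=#  (t=2,i=16, bit13=1)
  nb .##..: next=.  (t=3,i=1, bit12=0)
  nb .#.##: next=.  (t=0,i=17, bit11=0)
  nb .#.#.: next=.  (t=3,i=8, bit10=0)
  nb .#..#: next=.  (t=1,i=19, bit9=0)
  nb .#...: next=.  (t=1,i=22, bit8=0)
  nb ..###: next=.  (t=0,i=23, bit7=0)
  nb ..##.: next=.  (t=3,i=0, bit6=0)
  nb ..#.#: next=.  (t=2,i=13, bit5=0)
  nb ..#..: next=#  (t=1,i=18, bit4=1)
  nb ...##: next=.  (t=1,i=24, bit3=0)
  nb ...#.: next=.  (t=1,i=17, bit2=0)
  nb ....#: next=#  (t=2,i=4, bit1=1)
  nb .....: next=.  (t=4,i=9, bit0=0)
  bits 01101011100001101010000000010010 = 1803984914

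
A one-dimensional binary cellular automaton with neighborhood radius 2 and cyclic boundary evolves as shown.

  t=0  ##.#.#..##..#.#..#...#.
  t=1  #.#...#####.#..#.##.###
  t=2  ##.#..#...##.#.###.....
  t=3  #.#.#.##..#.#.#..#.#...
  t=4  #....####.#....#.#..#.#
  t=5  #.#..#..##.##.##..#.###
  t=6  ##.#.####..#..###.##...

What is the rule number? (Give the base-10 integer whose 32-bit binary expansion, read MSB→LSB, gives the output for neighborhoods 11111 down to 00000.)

  [31] ##### => .  t=1,i=8
  [30] ####. => .  t=1,i=9
  [29] ###.# => #  t=1,i=0
  [28] ###.. => #  t=2,i=17
  [27] ##.## => .  t=1,i=19
  [26] ##.#. => #  t=0,i=2
  [25] ##..# => #  t=0,i=10
  [24] ##... => .  t=2,i=18
  [23] #.### => .  t=1,i=20
  [22] #.##. => #  t=0,i=0
  [21] #.#.# => .  t=0,i=3
  [20] #.#.. => .  t=0,i=5
  [19] #..## => #  t=0,i=7
  [18] #..#. => .  t=0,i=11
  [17] #...# => .  t=0,i=19
  [16] #.... => #  t=2,i=19
  [15] .#### => .  t=1,i=7
  [14] .###. => .  t=2,i=16
  [13] .##.# => .  t=0,i=1
  [12] .##.. => #  t=0,i=9
  [11] .#.## => #  t=0,i=22
  [10] .#.#. => .  t=0,i=4
  [9] .#..# => #  t=0,i=6
  [8] .#... => #  t=0,i=18
  [7] ..### => #  t=1,i=6
  [6] ..##. => #  t=0,i=8
  [5] ..#.# => #  t=0,i=12
  [4] ..#.. => #  t=0,i=17
  [3] ...## => .  t=1,i=5
  [2] ...#. => #  t=0,i=20
  [1] ....# => .  t=2,i=21
  [0] ..... => .  t=2,i=20
  bits 00110110010010010001101111110100 = 910760948

910760948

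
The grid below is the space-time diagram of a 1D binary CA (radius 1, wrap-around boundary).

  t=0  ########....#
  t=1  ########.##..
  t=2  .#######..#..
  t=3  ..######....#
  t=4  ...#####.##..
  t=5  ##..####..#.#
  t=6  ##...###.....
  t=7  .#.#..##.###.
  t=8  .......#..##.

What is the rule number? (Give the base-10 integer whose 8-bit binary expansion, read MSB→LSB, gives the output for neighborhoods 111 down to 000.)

  ###|#  b7=1 t=0,i=0
  ##.|#  b6=1 t=0,i=7
  #.#|.  b5=0 t=1,i=8
  #..|.  b4=0 t=0,i=8
  .##|.  b3=0 t=0,i=12
  .#.|.  b2=0 t=2,i=10
  ..#|.  b1=0 t=0,i=11
  ...|#  b0=1 t=0,i=9
  bits 11000001 = 193

193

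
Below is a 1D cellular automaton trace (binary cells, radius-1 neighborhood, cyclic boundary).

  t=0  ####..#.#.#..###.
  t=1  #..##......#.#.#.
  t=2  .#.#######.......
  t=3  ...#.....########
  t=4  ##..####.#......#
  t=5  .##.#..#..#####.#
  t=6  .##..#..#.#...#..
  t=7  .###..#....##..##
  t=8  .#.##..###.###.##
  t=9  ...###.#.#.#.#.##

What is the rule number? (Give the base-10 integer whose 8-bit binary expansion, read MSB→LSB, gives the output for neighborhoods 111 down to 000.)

89

  ### -> .   bit 7 = 0  t=0,i=1
  ##. -> #   bit 6 = 1  t=0,i=3
  #.# -> .   bit 5 = 0  t=0,i=7
  #.. -> #   bit 4 = 1  t=0,i=4
  .## -> #   bit 3 = 1  t=0,i=0
  .#. -> .   bit 2 = 0  t=0,i=6
  ..# -> .   bit 1 = 0  t=0,i=5
  ... -> #   bit 0 = 1  t=1,i=6
  bits 01011001 = 89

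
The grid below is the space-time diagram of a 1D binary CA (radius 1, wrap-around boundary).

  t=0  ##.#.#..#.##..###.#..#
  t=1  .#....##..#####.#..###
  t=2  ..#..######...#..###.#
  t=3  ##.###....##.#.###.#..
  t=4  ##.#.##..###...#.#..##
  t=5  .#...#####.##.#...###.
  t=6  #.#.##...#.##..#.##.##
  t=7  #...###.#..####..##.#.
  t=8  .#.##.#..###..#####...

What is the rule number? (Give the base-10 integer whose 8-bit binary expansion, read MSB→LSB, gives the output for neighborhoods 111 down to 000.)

90

  ###|.  b7=0 t=0,i=0
  ##.|#  b6=1 t=0,i=1
  #.#|.  b5=0 t=0,i=2
  #..|#  b4=1 t=0,i=6
  .##|#  b3=1 t=0,i=10
  .#.|.  b2=0 t=0,i=3
  ..#|#  b1=1 t=0,i=7
  ...|.  b0=0 t=1,i=3
  bits 01011010 = 90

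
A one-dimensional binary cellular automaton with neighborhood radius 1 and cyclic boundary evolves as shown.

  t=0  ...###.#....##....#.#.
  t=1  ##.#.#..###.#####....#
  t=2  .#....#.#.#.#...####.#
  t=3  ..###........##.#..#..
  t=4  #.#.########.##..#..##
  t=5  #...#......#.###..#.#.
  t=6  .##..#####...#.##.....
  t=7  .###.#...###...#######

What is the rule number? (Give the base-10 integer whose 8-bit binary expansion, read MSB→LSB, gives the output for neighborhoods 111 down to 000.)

  ###|.  b7=0 t=0,i=4
  ##.|#  b6=1 t=0,i=5
  #.#|.  b5=0 t=0,i=6
  #..|#  b4=1 t=0,i=8
  .##|#  b3=1 t=0,i=3
  .#.|.  b2=0 t=0,i=7
  ..#|.  b1=0 t=0,i=2
  ...|#  b0=1 t=0,i=0
  bits 01011001 = 89

89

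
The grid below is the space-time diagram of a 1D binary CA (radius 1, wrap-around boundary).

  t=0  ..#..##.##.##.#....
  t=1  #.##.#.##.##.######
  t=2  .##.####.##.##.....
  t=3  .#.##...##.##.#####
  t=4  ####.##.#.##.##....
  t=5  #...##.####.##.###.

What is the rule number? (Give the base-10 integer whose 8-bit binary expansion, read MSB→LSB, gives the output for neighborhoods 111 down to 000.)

61

  ###|.  b7=0 t=1,i=14
  ##.|.  b6=0 t=0,i=6
  #.#|#  b5=1 t=0,i=7
  #..|#  b4=1 t=0,i=3
  .##|#  b3=1 t=0,i=5
  .#.|#  b2=1 t=0,i=2
  ..#|.  b1=0 t=0,i=1
  ...|#  b0=1 t=0,i=0
  bits 00111101 = 61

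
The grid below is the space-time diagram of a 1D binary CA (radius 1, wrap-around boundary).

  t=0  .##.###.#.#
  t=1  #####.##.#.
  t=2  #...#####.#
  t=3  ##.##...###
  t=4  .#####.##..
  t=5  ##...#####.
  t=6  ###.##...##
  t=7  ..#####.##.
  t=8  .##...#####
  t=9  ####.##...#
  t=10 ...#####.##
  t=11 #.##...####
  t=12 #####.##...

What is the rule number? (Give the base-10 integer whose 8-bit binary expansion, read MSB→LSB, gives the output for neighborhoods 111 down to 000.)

  [7] ### => .  t=0,i=5
  [6] ##. => #  t=0,i=2
  [5] #.# => #  t=0,i=0
  [4] #.. => #  t=2,i=1
  [3] .## => #  t=0,i=1
  [2] .#. => .  t=0,i=8
  [1] ..# => #  t=2,i=3
  [0] ... => .  t=2,i=2
  bits 01111010 = 122

122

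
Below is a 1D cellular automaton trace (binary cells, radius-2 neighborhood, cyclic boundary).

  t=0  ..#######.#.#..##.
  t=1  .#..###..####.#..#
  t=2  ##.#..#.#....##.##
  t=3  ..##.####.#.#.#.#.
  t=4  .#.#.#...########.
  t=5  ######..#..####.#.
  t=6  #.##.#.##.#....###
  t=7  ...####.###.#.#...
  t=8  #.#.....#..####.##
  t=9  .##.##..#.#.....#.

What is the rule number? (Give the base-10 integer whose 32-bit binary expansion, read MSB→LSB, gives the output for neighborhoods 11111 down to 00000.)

  ##### -> #   bit 31 = 1  t=0,i=4
  ####. -> .   bit 30 = 0  t=0,i=7
  ###.# -> .   bit 29 = 0  t=0,i=8
  ###.. -> #   bit 28 = 1  t=1,i=6
  ##.## -> .   bit 27 = 0  t=2,i=15
  ##.#. -> #   bit 26 = 1  t=0,i=9
  ##..# -> .   bit 25 = 0  t=1,i=7
  ##... -> #   bit 24 = 1  t=0,i=17
  #.### -> #   bit 23 = 1  t=2,i=16
  #.##. -> .   bit 22 = 0  t=6,i=2
  #.#.# -> #   bit 21 = 1  t=0,i=10
  #.#.. -> #   bit 20 = 1  t=0,i=12
  #..## -> #   bit 19 = 1  t=0,i=14
  #..#. -> #   bit 18 = 1  t=1,i=16
  #...# -> .   bit 17 = 0  t=0,i=0
  #.... -> #   bit 16 = 1  t=2,i=10
  .#### -> .   bit 15 = 0  t=0,i=3
  .###. -> .   bit 14 = 0  t=1,i=5
  .##.# -> #   bit 13 = 1  t=2,i=14
  .##.. -> .   bit 12 = 0  t=0,i=16
  .#.## -> #   bit 11 = 1  t=5,i=17
  .#.#. -> #   bit 10 = 1  t=0,i=11
  .#..# -> .   bit 9 = 0  t=0,i=13
  .#... -> .   bit 8 = 0  t=2,i=9
  ..### -> .   bit 7 = 0  t=0,i=2
  ..##. -> .   bit 6 = 0  t=0,i=15
  ..#.# -> #   bit 5 = 1  t=1,i=17
  ..#.. -> #   bit 4 = 1  t=5,i=8
  ...## -> #   bit 3 = 1  t=0,i=1
  ...#. -> .   bit 2 = 0  t=8,i=7
  ....# -> .   bit 1 = 0  t=2,i=11
  ..... -> #   bit 0 = 1  t=7,i=0
  bits 10010101101111010010110000111001 = 2512202809

2512202809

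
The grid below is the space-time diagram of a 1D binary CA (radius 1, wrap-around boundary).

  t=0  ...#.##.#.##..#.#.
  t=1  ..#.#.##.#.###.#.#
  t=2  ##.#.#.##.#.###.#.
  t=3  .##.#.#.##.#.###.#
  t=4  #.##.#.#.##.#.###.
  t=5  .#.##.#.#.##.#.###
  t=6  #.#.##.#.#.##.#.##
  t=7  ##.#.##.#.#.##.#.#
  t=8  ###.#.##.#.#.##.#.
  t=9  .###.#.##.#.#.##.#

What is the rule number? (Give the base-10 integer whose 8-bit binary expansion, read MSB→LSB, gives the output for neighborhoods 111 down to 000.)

242

  [7] ### => #  t=1,i=12
  [6] ##. => #  t=0,i=6
  [5] #.# => #  t=0,i=4
  [4] #.. => #  t=0,i=12
  [3] .## => .  t=0,i=5
  [2] .#. => .  t=0,i=3
  [1] ..# => #  t=0,i=2
  [0] ... => .  t=0,i=0
  bits 11110010 = 242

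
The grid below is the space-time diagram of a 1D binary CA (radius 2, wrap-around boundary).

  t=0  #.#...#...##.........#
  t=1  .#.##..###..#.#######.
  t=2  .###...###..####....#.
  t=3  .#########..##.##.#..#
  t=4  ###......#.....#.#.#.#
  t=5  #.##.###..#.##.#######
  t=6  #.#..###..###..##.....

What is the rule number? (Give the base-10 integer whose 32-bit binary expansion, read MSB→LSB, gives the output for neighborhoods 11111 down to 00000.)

904056747

  [31] ##### => .  t=1,i=16
  [30] ####. => .  t=1,i=19
  [29] ###.# => #  t=5,i=0
  [28] ###.. => #  t=1,i=9
  [27] ##.## => .  t=3,i=14
  [26] ##.#. => #  t=0,i=1
  [25] ##..# => .  t=1,i=5
  [24] ##... => #  t=0,i=12
  [23] #.### => #  t=1,i=14
  [22] #.##. => #  t=1,i=3
  [21] #.#.# => #  t=4,i=17
  [20] #.#.. => .  t=0,i=2
  [19] #..## => .  t=1,i=6
  [18] #..#. => .  t=1,i=0
  [17] #...# => #  t=0,i=4
  [16] #.... => .  t=0,i=13
  [15] .#### => #  t=1,i=15
  [14] .###. => #  t=1,i=8
  [13] .##.# => .  t=0,i=0
  [12] .##.. => .  t=0,i=11
  [11] .#.## => #  t=1,i=2
  [10] .#.#. => #  t=4,i=16
  [9] .#..# => #  t=2,i=21
  [8] .#... => #  t=0,i=3
  [7] ..### => #  t=1,i=7
  [6] ..##. => .  t=0,i=10
  [5] ..#.# => #  t=1,i=1
  [4] ..#.. => .  t=0,i=6
  [3] ...## => #  t=0,i=9
  [2] ...#. => .  t=0,i=5
  [1] ....# => #  t=0,i=19
  [0] ..... => #  t=0,i=14
  bits 00110101111000101100111110101011 = 904056747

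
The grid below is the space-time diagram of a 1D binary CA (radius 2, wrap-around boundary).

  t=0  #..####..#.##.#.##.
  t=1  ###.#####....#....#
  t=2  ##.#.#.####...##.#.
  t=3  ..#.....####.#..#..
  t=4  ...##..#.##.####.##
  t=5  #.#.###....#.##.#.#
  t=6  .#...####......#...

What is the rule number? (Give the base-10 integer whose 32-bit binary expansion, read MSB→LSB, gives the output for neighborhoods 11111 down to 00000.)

  [31] ##### => .  t=1,i=6
  [30] ####. => #  t=0,i=5
  [29] ###.# => .  t=1,i=2
  [28] ###.. => #  t=0,i=6
  [27] ##.## => #  t=1,i=3
  [26] ##.#. => #  t=0,i=13
  [25] ##..# => #  t=0,i=7
  [24] ##... => #  t=1,i=9
  [23] #.### => .  t=1,i=4
  [22] #.##. => .  t=0,i=11
  [21] #.#.# => .  t=0,i=14
  [20] #.#.. => #  t=0,i=0
  [19] #..## => #  t=0,i=2
  [18] #..#. => #  t=0,i=8
  [17] #...# => .  t=2,i=12
  [16] #.... => #  t=1,i=10
  [15] .#### => #  t=0,i=4
  [14] .###. => #  t=5,i=5
  [13] .##.# => .  t=0,i=12
  [12] .##.. => #  t=4,i=4
  [11] .#.## => .  t=0,i=10
  [10] .#.#. => .  t=2,i=4
  [9] .#..# => #  t=0,i=1
  [8] .#... => #  t=1,i=14
  [7] ..### => .  t=0,i=3
  [6] ..##. => .  t=2,i=14
  [5] ..#.# => .  t=0,i=9
  [4] ..#.. => .  t=1,i=13
  [3] ...## => #  t=1,i=17
  [2] ...#. => .  t=1,i=12
  [1] ....# => .  t=1,i=11
  [0] ..... => .  t=3,i=5
  bits 01011111000111011101001100001000 = 1595790088

1595790088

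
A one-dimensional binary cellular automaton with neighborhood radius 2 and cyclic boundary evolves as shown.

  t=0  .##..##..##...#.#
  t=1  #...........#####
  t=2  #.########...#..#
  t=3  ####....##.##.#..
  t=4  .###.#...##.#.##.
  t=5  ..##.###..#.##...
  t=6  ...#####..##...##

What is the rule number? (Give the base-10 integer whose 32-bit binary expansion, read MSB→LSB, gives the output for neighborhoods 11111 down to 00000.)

  ##### -> .   bit 31 = 0  t=1,i=14
  ####. -> #   bit 30 = 1  t=1,i=16
  ###.# -> #   bit 29 = 1  t=4,i=3
  ###.. -> #   bit 28 = 1  t=1,i=0
  ##.## -> #   bit 27 = 1  t=2,i=1
  ##.#. -> .   bit 26 = 0  t=3,i=13
  ##..# -> .   bit 25 = 0  t=0,i=3
  ##... -> .   bit 24 = 0  t=0,i=11
  #.### -> #   bit 23 = 1  t=2,i=2
  #.##. -> .   bit 22 = 0  t=0,i=1
  #.#.# -> #   bit 21 = 1  t=0,i=16
  #.#.. -> #   bit 20 = 1  t=3,i=14
  #..## -> .   bit 19 = 0  t=0,i=4
  #..#. -> .   bit 18 = 0  t=5,i=9
  #...# -> #   bit 17 = 1  t=0,i=12
  #.... -> #   bit 16 = 1  t=1,i=2
  .#### -> #   bit 15 = 1  t=1,i=13
  .###. -> #   bit 14 = 1  t=4,i=2
  .##.# -> #   bit 13 = 1  t=2,i=0
  .##.. -> .   bit 12 = 0  t=0,i=2
  .#.## -> #   bit 11 = 1  t=0,i=0
  .#.#. -> #   bit 10 = 1  t=0,i=15
  .#..# -> #   bit 9 = 1  t=2,i=14
  .#... -> #   bit 8 = 1  t=4,i=6
  ..### -> .   bit 7 = 0  t=1,i=12
  ..##. -> .   bit 6 = 0  t=0,i=5
  ..#.# -> #   bit 5 = 1  t=0,i=14
  ..#.. -> .   bit 4 = 0  t=2,i=13
  ...## -> .   bit 3 = 0  t=1,i=11
  ...#. -> #   bit 2 = 1  t=0,i=13
  ....# -> .   bit 1 = 0  t=1,i=10
  ..... -> #   bit 0 = 1  t=1,i=3
  bits 01111000101100111110111100100101 = 2025058085

2025058085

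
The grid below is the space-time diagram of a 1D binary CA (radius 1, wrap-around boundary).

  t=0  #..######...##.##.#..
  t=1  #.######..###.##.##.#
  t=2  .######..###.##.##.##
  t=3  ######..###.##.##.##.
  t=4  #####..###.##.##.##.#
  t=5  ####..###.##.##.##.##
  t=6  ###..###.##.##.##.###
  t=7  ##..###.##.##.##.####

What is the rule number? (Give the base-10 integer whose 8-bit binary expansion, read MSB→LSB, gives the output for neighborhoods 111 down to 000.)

175

  ### -> #   bit 7 = 1  t=0,i=4
  ##. -> .   bit 6 = 0  t=0,i=8
  #.# -> #   bit 5 = 1  t=0,i=14
  #.. -> .   bit 4 = 0  t=0,i=1
  .## -> #   bit 3 = 1  t=0,i=3
  .#. -> #   bit 2 = 1  t=0,i=0
  ..# -> #   bit 1 = 1  t=0,i=2
  ... -> #   bit 0 = 1  t=0,i=10
  bits 10101111 = 175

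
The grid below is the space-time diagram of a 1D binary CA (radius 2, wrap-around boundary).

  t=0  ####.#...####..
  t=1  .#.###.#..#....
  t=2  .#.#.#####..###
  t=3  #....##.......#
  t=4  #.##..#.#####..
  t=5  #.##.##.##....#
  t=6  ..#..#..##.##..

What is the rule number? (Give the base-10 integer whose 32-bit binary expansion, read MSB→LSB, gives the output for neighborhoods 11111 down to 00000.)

618107427

  #####|.  b31=0 t=2,i=7
  ####.|.  b30=0 t=0,i=2
  ###.#|#  b29=1 t=0,i=3
  ###..|.  b28=0 t=0,i=12
  ##.##|.  b27=0 t=5,i=1
  ##.#.|#  b26=1 t=0,i=4
  ##..#|.  b25=0 t=0,i=13
  ##...|.  b24=0 t=3,i=1
  #.###|#  b23=1 t=1,i=3
  #.##.|#  b22=1 t=4,i=2
  #.#.#|.  b21=0 t=2,i=1
  #.#..|#  b20=1 t=0,i=5
  #..##|.  b19=0 t=0,i=14
  #..#.|#  b18=1 t=1,i=9
  #...#|#  b17=1 t=0,i=7
  #....|#  b16=1 t=1,i=12
  .####|#  b15=1 t=0,i=1
  .###.|.  b14=0 t=1,i=4
  .##.#|.  b13=0 t=5,i=0
  .##..|#  b12=1 t=3,i=0
  .#.##|.  b11=0 t=1,i=2
  .#.#.|.  b10=0 t=2,i=2
  .#..#|#  b9=1 t=1,i=8
  .#...|.  b8=0 t=0,i=6
  ..###|.  b7=0 t=0,i=0
  ..##.|.  b6=0 t=3,i=5
  ..#.#|#  b5=1 t=1,i=1
  ..#..|.  b4=0 t=1,i=10
  ...##|.  b3=0 t=0,i=8
  ...#.|.  b2=0 t=1,i=0
  ....#|#  b1=1 t=1,i=14
  .....|#  b0=1 t=1,i=13
  bits 00100100110101111001001000100011 = 618107427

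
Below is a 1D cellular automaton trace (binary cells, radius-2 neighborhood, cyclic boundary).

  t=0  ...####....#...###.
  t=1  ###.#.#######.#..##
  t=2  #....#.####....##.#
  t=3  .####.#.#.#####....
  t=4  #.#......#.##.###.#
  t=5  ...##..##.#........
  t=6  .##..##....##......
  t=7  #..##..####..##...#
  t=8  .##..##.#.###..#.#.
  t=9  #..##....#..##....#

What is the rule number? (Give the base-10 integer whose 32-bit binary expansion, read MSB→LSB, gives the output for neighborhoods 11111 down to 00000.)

  nb #####: next=#  (t=1,i=0, bit31=1)
  nb ####.: next=.  (t=0,i=5, bit30=0)
  nb ###.#: next=.  (t=1,i=2, bit29=0)
  nb ###..: next=#  (t=0,i=6, bit28=1)
  nb ##.##: next=.  (t=2,i=17, bit27=0)
  nb ##.#.: next=.  (t=1,i=3, bit26=0)
  nb ##..#: next=#  (t=5,i=5, bit25=1)
  nb ##...: next=#  (t=0,i=7, bit24=1)
  nb #.###: next=.  (t=1,i=6, bit23=0)
  nb #.##.: next=.  (t=2,i=18, bit22=0)
  nb #.#.#: next=.  (t=1,i=4, bit21=0)
  nb #.#..: next=.  (t=1,i=14, bit20=0)
  nb #..##: next=#  (t=1,i=16, bit19=1)
  nb #..#.: next=.  (t=8,i=14, bit18=0)
  nb #...#: next=.  (t=0,i=13, bit17=0)
  nb #....: next=#  (t=0,i=0, bit16=1)
  nb .####: next=#  (t=0,i=4, bit15=1)
  nb .###.: next=.  (t=0,i=16, bit14=0)
  nb .##.#: next=.  (t=2,i=16, bit13=0)
  nb .##..: next=.  (t=2,i=0, bit12=0)
  nb .#.##: next=#  (t=1,i=5, bit11=1)
  nb .#.#.: next=.  (t=3,i=7, bit10=0)
  nb .#..#: next=#  (t=1,i=15, bit9=1)
  nb .#...: next=#  (t=0,i=12, bit8=1)
  nb ..###: next=.  (t=0,i=3, bit7=0)
  nb ..##.: next=.  (t=2,i=15, bit6=0)
  nb ..#.#: next=.  (t=2,i=5, bit5=0)
  nb ..#..: next=#  (t=0,i=11, bit4=1)
  nb ...##: next=#  (t=0,i=2, bit3=1)
  nb ...#.: next=#  (t=0,i=10, bit2=1)
  nb ....#: next=#  (t=0,i=1, bit1=1)
  nb .....: next=.  (t=3,i=17, bit0=0)
  bits 10010011000010011000101100011110 = 2466876190

2466876190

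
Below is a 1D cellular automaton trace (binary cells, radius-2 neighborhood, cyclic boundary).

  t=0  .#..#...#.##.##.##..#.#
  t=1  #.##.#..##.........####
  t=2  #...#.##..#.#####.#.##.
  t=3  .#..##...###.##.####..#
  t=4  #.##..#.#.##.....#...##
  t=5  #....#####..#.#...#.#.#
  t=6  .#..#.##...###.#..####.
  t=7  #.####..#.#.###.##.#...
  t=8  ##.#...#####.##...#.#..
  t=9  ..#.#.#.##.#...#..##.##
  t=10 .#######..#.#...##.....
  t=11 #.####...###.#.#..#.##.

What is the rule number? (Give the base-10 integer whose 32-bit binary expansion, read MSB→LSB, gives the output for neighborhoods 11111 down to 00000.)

2771177257

  [31] ##### => #  t=1,i=21
  [30] ####. => .  t=1,i=22
  [29] ###.# => #  t=1,i=0
  [28] ###.. => .  t=3,i=19
  [27] ##.## => .  t=0,i=12
  [26] ##.#. => #  t=1,i=4
  [25] ##..# => .  t=0,i=18
  [24] ##... => #  t=1,i=10
  [23] #.### => .  t=2,i=12
  [22] #.##. => .  t=0,i=10
  [21] #.#.# => #  t=0,i=22
  [20] #.#.. => .  t=0,i=1
  [19] #..## => #  t=1,i=7
  [18] #..#. => #  t=0,i=3
  [17] #...# => .  t=0,i=6
  [16] #.... => .  t=1,i=11
  [15] .#### => #  t=1,i=20
  [14] .###. => #  t=3,i=10
  [13] .##.# => .  t=0,i=11
  [12] .##.. => .  t=0,i=17
  [11] .#.## => #  t=0,i=9
  [10] .#.#. => #  t=0,i=0
  [9] .#..# => #  t=0,i=2
  [8] .#... => #  t=0,i=5
  [7] ..### => .  t=1,i=19
  [6] ..##. => .  t=1,i=8
  [5] ..#.# => #  t=0,i=8
  [4] ..#.. => .  t=0,i=4
  [3] ...## => #  t=1,i=18
  [2] ...#. => .  t=0,i=7
  [1] ....# => .  t=1,i=17
  [0] ..... => #  t=1,i=12
  bits 10100101001011001100111100101001 = 2771177257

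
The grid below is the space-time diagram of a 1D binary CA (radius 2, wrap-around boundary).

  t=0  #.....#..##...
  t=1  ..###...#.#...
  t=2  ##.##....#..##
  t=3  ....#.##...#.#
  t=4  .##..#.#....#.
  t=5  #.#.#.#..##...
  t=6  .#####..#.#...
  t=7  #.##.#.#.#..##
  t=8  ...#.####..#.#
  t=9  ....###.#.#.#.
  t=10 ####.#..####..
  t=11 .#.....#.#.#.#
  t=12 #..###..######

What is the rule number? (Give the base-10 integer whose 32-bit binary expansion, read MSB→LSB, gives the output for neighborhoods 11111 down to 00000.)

2427321355

  #####|#  b31=1 t=6,i=3
  ####.|.  b30=0 t=2,i=0
  ###.#|.  b29=0 t=2,i=1
  ###..|#  b28=1 t=1,i=4
  ##.##|.  b27=0 t=2,i=2
  ##.#.|.  b26=0 t=7,i=4
  ##..#|.  b25=0 t=4,i=3
  ##...|.  b24=0 t=0,i=11
  #.###|#  b23=1 t=8,i=5
  #.##.|.  b22=0 t=2,i=3
  #.#.#|#  b21=1 t=5,i=2
  #.#..|.  b20=0 t=1,i=10
  #..##|#  b19=1 t=0,i=8
  #..#.|#  b18=1 t=4,i=4
  #...#|.  b17=0 t=0,i=12
  #....|#  b16=1 t=0,i=2
  .####|#  b15=1 t=2,i=13
  .###.|#  b14=1 t=1,i=3
  .##.#|#  b13=1 t=7,i=3
  .##..|#  b12=1 t=0,i=10
  .#.##|#  b11=1 t=3,i=5
  .#.#.|#  b10=1 t=1,i=9
  .#..#|.  b9=0 t=0,i=7
  .#...|.  b8=0 t=0,i=1
  ..###|.  b7=0 t=1,i=2
  ..##.|.  b6=0 t=0,i=9
  ..#.#|.  b5=0 t=1,i=8
  ..#..|.  b4=0 t=0,i=0
  ...##|#  b3=1 t=1,i=1
  ...#.|.  b2=0 t=0,i=5
  ....#|#  b1=1 t=0,i=4
  .....|#  b0=1 t=0,i=3
  bits 10010000101011011111110000001011 = 2427321355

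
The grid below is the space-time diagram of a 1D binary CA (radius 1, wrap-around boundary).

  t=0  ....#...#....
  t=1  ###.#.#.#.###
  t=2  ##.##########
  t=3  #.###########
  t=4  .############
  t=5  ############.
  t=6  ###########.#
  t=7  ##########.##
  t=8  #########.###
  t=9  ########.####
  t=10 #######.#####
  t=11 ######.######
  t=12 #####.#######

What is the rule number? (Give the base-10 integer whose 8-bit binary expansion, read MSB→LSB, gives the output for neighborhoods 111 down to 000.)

173

  nb ###: next=#  (t=1,i=0, bit7=1)
  nb ##.: next=.  (t=1,i=2, bit6=0)
  nb #.#: next=#  (t=1,i=3, bit5=1)
  nb #..: next=.  (t=0,i=5, bit4=0)
  nb .##: next=#  (t=1,i=10, bit3=1)
  nb .#.: next=#  (t=0,i=4, bit2=1)
  nb ..#: next=.  (t=0,i=3, bit1=0)
  nb ...: next=#  (t=0,i=0, bit0=1)
  bits 10101101 = 173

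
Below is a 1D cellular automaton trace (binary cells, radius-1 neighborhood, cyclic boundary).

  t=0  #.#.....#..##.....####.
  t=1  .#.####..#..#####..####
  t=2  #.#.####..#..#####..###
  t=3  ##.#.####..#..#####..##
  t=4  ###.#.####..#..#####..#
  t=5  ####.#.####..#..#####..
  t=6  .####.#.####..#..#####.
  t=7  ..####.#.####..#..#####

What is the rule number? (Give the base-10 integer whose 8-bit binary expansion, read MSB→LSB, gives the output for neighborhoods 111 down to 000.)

  [7] ### => #  t=0,i=19
  [6] ##. => #  t=0,i=12
  [5] #.# => #  t=0,i=1
  [4] #.. => #  t=0,i=3
  [3] .## => .  t=0,i=11
  [2] .#. => .  t=0,i=0
  [1] ..# => .  t=0,i=7
  [0] ... => #  t=0,i=4
  bits 11110001 = 241

241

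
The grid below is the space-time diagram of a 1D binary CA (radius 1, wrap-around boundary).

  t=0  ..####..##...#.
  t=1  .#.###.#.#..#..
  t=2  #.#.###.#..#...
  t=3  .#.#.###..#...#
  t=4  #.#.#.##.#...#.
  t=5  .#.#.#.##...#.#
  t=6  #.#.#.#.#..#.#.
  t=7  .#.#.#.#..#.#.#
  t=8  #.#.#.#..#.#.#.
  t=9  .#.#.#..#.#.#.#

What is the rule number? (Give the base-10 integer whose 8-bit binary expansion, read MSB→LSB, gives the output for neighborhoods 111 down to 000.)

226

  [7] ### => #  t=0,i=3
  [6] ##. => #  t=0,i=5
  [5] #.# => #  t=1,i=2
  [4] #.. => .  t=0,i=6
  [3] .## => .  t=0,i=2
  [2] .#. => .  t=0,i=13
  [1] ..# => #  t=0,i=1
  [0] ... => .  t=0,i=0
  bits 11100010 = 226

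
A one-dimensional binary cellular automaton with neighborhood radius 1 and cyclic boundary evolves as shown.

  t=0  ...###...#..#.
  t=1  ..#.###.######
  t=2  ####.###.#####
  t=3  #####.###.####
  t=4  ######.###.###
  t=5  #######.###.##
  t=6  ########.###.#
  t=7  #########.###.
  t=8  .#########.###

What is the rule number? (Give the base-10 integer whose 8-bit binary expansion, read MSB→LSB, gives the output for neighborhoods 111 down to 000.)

  ###|#  b7=1 t=0,i=4
  ##.|#  b6=1 t=0,i=5
  #.#|#  b5=1 t=1,i=3
  #..|#  b4=1 t=0,i=6
  .##|.  b3=0 t=0,i=3
  .#.|#  b2=1 t=0,i=9
  ..#|#  b1=1 t=0,i=2
  ...|.  b0=0 t=0,i=0
  bits 11110110 = 246

246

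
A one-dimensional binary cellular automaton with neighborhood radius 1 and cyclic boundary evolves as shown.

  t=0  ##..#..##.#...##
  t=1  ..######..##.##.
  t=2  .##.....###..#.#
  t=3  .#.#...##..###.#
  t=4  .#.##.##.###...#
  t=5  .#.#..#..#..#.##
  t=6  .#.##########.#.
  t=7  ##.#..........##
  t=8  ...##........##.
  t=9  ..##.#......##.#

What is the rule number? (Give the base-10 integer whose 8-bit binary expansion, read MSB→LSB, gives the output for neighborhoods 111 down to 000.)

30

  [7] ### => .  t=0,i=0
  [6] ##. => .  t=0,i=1
  [5] #.# => .  t=0,i=9
  [4] #.. => #  t=0,i=2
  [3] .## => #  t=0,i=7
  [2] .#. => #  t=0,i=4
  [1] ..# => #  t=0,i=3
  [0] ... => .  t=0,i=12
  bits 00011110 = 30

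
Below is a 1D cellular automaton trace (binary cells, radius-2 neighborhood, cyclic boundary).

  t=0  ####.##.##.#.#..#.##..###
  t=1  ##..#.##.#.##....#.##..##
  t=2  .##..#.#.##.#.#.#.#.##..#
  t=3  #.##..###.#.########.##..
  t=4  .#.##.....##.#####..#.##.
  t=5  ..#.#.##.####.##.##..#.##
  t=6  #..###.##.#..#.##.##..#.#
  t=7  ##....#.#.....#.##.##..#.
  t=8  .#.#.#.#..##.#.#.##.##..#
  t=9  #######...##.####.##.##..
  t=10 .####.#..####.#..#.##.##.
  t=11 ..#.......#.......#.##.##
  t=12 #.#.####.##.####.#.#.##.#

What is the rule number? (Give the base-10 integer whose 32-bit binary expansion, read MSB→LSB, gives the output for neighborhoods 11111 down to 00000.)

2585902173

  #####|#  b31=1 t=0,i=0
  ####.|.  b30=0 t=0,i=2
  ###.#|.  b29=0 t=0,i=3
  ###..|#  b28=1 t=1,i=1
  ##.##|#  b27=1 t=0,i=4
  ##.#.|.  b26=0 t=0,i=10
  ##..#|#  b25=1 t=0,i=20
  ##...|.  b24=0 t=1,i=13
  #.###|.  b23=0 t=3,i=12
  #.##.|.  b22=0 t=0,i=5
  #.#.#|#  b21=1 t=0,i=11
  #.#..|.  b20=0 t=0,i=13
  #..##|.  b19=0 t=0,i=21
  #..#.|.  b18=0 t=0,i=15
  #...#|.  b17=0 t=9,i=8
  #....|#  b16=1 t=1,i=14
  .####|#  b15=1 t=0,i=23
  .###.|.  b14=0 t=3,i=7
  .##.#|#  b13=1 t=0,i=6
  .##..|#  b12=1 t=0,i=19
  .#.##|#  b11=1 t=0,i=17
  .#.#.|#  b10=1 t=0,i=12
  .#..#|.  b9=0 t=0,i=14
  .#...|.  b8=0 t=7,i=9
  ..###|.  b7=0 t=0,i=22
  ..##.|#  b6=1 t=4,i=10
  ..#.#|.  b5=0 t=0,i=16
  ..#..|#  b4=1 t=11,i=2
  ...##|#  b3=1 t=4,i=9
  ...#.|#  b2=1 t=1,i=16
  ....#|.  b1=0 t=1,i=15
  .....|#  b0=1 t=4,i=7
  bits 10011010001000011011110001011101 = 2585902173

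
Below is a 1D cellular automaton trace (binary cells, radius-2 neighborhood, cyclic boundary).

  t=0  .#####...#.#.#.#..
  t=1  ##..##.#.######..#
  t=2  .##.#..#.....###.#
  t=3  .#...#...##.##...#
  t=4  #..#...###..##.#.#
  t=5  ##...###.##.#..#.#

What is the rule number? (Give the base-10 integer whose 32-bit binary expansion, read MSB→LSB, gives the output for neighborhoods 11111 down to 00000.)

  ##### -> .   bit 31 = 0  t=0,i=3
  ####. -> #   bit 30 = 1  t=0,i=4
  ###.# -> .   bit 29 = 0  t=2,i=15
  ###.. -> #   bit 28 = 1  t=0,i=5
  ##.## -> .   bit 27 = 0  t=3,i=11
  ##.#. -> .   bit 26 = 0  t=1,i=6
  ##..# -> #   bit 25 = 1  t=1,i=2
  ##... -> .   bit 24 = 0  t=0,i=6
  #.### -> .   bit 23 = 0  t=1,i=9
  #.##. -> #   bit 22 = 1  t=2,i=1
  #.#.# -> #   bit 21 = 1  t=0,i=11
  #.#.. -> .   bit 20 = 0  t=0,i=15
  #..## -> .   bit 19 = 0  t=1,i=3
  #..#. -> .   bit 18 = 0  t=2,i=6
  #...# -> #   bit 17 = 1  t=0,i=7
  #.... -> #   bit 16 = 1  t=2,i=9
  .#### -> .   bit 15 = 0  t=0,i=2
  .###. -> .   bit 14 = 0  t=1,i=0
  .##.# -> .   bit 13 = 0  t=1,i=5
  .##.. -> #   bit 12 = 1  t=3,i=13
  .#.## -> .   bit 11 = 0  t=1,i=8
  .#.#. -> #   bit 10 = 1  t=0,i=10
  .#..# -> #   bit 9 = 1  t=2,i=5
  .#... -> .   bit 8 = 0  t=0,i=16
  ..### -> #   bit 7 = 1  t=0,i=1
  ..##. -> #   bit 6 = 1  t=1,i=4
  ..#.# -> #   bit 5 = 1  t=0,i=9
  ..#.. -> .   bit 4 = 0  t=2,i=7
  ...## -> #   bit 3 = 1  t=0,i=0
  ...#. -> .   bit 2 = 0  t=0,i=8
  ....# -> .   bit 1 = 0  t=2,i=11
  ..... -> #   bit 0 = 1  t=2,i=10
  bits 01010010011000110001011011101001 = 1382225641

1382225641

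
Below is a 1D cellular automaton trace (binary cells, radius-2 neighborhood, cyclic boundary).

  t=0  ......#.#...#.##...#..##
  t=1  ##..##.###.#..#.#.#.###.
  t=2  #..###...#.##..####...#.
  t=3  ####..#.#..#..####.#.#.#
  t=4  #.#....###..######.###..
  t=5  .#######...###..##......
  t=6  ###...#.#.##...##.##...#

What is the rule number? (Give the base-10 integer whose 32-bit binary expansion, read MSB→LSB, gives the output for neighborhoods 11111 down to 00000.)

1635362766

  nb #####: next=.  (t=3,i=1, bit31=0)
  nb ####.: next=#  (t=2,i=17, bit30=1)
  nb ###.#: next=#  (t=1,i=9, bit29=1)
  nb ###..: next=.  (t=2,i=5, bit28=0)
  nb ##.##: next=.  (t=1,i=6, bit27=0)
  nb ##.#.: next=.  (t=1,i=10, bit26=0)
  nb ##..#: next=.  (t=1,i=2, bit25=0)
  nb ##...: next=#  (t=0,i=0, bit24=1)
  nb #.###: next=.  (t=1,i=7, bit23=0)
  nb #.##.: next=#  (t=0,i=14, bit22=1)
  nb #.#.#: next=#  (t=1,i=16, bit21=1)
  nb #.#..: next=#  (t=0,i=8, bit20=1)
  nb #..##: next=#  (t=0,i=21, bit19=1)
  nb #..#.: next=.  (t=1,i=13, bit18=0)
  nb #...#: next=.  (t=0,i=10, bit17=0)
  nb #....: next=#  (t=0,i=1, bit16=1)
  nb .####: next=#  (t=2,i=16, bit15=1)
  nb .###.: next=.  (t=1,i=8, bit14=0)
  nb .##.#: next=#  (t=1,i=5, bit13=1)
  nb .##..: next=.  (t=0,i=15, bit12=0)
  nb .#.##: next=.  (t=0,i=13, bit11=0)
  nb .#.#.: next=#  (t=0,i=7, bit10=1)
  nb .#..#: next=#  (t=0,i=20, bit9=1)
  nb .#...: next=#  (t=0,i=9, bit8=1)
  nb ..###: next=#  (t=2,i=3, bit7=1)
  nb ..##.: next=#  (t=0,i=22, bit6=1)
  nb ..#.#: next=.  (t=0,i=6, bit5=0)
  nb ..#..: next=.  (t=0,i=19, bit4=0)
  nb ...##: next=#  (t=4,i=6, bit3=1)
  nb ...#.: next=#  (t=0,i=5, bit2=1)
  nb ....#: next=#  (t=0,i=4, bit1=1)
  nb .....: next=.  (t=0,i=2, bit0=0)
  bits 01100001011110011010011111001110 = 1635362766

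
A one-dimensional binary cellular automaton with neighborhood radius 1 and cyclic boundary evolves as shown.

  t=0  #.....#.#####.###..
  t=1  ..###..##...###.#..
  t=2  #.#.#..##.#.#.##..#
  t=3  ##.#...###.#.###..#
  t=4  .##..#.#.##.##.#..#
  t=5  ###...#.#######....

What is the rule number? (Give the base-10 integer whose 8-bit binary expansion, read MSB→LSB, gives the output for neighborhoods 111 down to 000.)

105

  ### -> .   bit 7 = 0  t=0,i=9
  ##. -> #   bit 6 = 1  t=0,i=12
  #.# -> #   bit 5 = 1  t=0,i=7
  #.. -> .   bit 4 = 0  t=0,i=1
  .## -> #   bit 3 = 1  t=0,i=8
  .#. -> .   bit 2 = 0  t=0,i=0
  ..# -> .   bit 1 = 0  t=0,i=5
  ... -> #   bit 0 = 1  t=0,i=2
  bits 01101001 = 105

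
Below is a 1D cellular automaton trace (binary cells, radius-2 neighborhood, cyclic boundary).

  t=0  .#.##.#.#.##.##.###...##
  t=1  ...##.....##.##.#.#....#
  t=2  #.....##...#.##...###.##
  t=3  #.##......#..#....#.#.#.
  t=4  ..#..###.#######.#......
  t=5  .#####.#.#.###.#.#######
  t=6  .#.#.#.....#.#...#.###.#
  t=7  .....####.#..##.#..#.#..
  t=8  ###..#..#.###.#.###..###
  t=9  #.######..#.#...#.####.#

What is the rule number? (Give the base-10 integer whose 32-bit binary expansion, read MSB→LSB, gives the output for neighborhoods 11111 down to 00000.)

3000837013

  #####|#  b31=1 t=4,i=11
  ####.|.  b30=0 t=4,i=14
  ###.#|#  b29=1 t=2,i=20
  ###..|#  b28=1 t=0,i=18
  ##.##|.  b27=0 t=0,i=12
  ##.#.|.  b26=0 t=0,i=0
  ##..#|#  b25=1 t=8,i=3
  ##...|.  b24=0 t=0,i=19
  #.###|#  b23=1 t=0,i=16
  #.##.|#  b22=1 t=0,i=3
  #.#.#|.  b21=0 t=0,i=1
  #.#..|#  b20=1 t=1,i=18
  #..##|#  b19=1 t=4,i=4
  #..#.|#  b18=1 t=3,i=12
  #...#|.  b17=0 t=0,i=20
  #....|#  b16=1 t=1,i=6
  .####|.  b15=0 t=4,i=10
  .###.|.  b14=0 t=0,i=17
  .##.#|#  b13=1 t=0,i=4
  .##..|.  b12=0 t=1,i=4
  .#.##|.  b11=0 t=0,i=2
  .#.#.|.  b10=0 t=0,i=7
  .#..#|#  b9=1 t=3,i=11
  .#...|#  b8=1 t=1,i=0
  ..###|#  b7=1 t=2,i=18
  ..##.|.  b6=0 t=0,i=22
  ..#.#|.  b5=0 t=2,i=11
  ..#..|#  b4=1 t=1,i=23
  ...##|.  b3=0 t=0,i=21
  ...#.|#  b2=1 t=1,i=22
  ....#|.  b1=0 t=1,i=8
  .....|#  b0=1 t=1,i=7
  bits 10110010110111010010001110010101 = 3000837013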